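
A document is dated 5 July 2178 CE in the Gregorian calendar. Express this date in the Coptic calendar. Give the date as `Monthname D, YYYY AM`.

Paoni 27, 1894 AM

Both dates share Julian Day Number 2516744; in the Coptic calendar that is 27 Paoni 1894 AM.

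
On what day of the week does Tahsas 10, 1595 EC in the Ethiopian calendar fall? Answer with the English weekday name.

Monday

Equivalently 16 December 1602 Gregorian, JDN 2306528.
2306528 ≡ 0 (mod 7); counting from Monday = 0 gives Monday.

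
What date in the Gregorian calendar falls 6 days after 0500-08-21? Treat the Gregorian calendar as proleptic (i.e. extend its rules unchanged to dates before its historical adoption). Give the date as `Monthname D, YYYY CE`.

JDN of 0500-08-21 = 1903914.
1903914 + 6 = 1903920.
JDN 1903920 in the Gregorian calendar is August 27, 500 CE.

August 27, 500 CE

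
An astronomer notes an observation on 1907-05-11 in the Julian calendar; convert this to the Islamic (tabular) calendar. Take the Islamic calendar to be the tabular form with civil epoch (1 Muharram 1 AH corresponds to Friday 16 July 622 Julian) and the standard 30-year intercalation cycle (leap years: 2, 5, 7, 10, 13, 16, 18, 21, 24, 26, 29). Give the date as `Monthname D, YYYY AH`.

Rabi' al-Thani 11, 1325 AH

Julian Day Number of the source date = 2417720.
Converting JDN 2417720 to the tabular Islamic calendar gives 11 Rabi' al-Thani 1325 AH.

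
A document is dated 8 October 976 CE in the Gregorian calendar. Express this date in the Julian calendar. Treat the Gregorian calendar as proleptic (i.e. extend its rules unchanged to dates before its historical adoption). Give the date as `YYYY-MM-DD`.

At this point the Julian calendar is 5 days behind the Gregorian.
8 October 976 Gregorian − 5 days → 3 October 976 Julian.

0976-10-03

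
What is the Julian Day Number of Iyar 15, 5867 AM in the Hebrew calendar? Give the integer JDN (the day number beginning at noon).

In the Gregorian calendar the same day is 9 May 2107.
JDN 2400001 is 17 November 1858 CE (Gregorian), MJD 0; the target day is +90753 days from there, so JDN = 2490754.

2490754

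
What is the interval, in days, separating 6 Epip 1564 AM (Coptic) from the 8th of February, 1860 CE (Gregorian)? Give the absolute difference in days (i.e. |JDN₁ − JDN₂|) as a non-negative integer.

JDN of the first date = 2396221.
JDN of the second date = 2400449.
|2400449 − 2396221| = 4228.

4228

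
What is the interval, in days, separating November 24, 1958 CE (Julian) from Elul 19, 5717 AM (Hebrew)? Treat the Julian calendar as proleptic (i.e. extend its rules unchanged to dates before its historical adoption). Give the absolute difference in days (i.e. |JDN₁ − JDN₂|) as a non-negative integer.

JDN of the first date = 2436545.
JDN of the second date = 2436097.
|2436097 − 2436545| = 448.

448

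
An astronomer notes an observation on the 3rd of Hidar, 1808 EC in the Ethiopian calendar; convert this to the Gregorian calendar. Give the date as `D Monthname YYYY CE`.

12 November 1815 CE

Julian Day Number of the source date = 2384290.
Converting JDN 2384290 to the Gregorian calendar gives 12 November 1815 CE.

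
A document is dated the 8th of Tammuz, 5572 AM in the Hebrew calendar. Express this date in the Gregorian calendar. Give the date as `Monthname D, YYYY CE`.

Julian Day Number of the source date = 2383048.
Converting JDN 2383048 to the Gregorian calendar gives 18 June 1812 CE.

June 18, 1812 CE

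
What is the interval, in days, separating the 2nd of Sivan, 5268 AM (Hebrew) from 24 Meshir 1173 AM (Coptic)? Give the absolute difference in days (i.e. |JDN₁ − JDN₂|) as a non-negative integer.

18700

First date → JDN 2271976; second date → JDN 2253276.
The interval is |2271976 − 2253276| = 18700 days.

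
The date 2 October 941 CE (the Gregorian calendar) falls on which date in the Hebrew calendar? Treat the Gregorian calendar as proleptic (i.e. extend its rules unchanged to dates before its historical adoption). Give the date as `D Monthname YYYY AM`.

3 Tishrei 4702 AM

Julian Day Number of the source date = 2065028.
Converting JDN 2065028 to the Hebrew calendar gives 3 Tishrei 4702 AM.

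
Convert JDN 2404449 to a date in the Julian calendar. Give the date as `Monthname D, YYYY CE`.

The Gregorian equivalent of JDN 2404449 is 21 January 1871.
In the Julian calendar that day is January 9, 1871 CE.

January 9, 1871 CE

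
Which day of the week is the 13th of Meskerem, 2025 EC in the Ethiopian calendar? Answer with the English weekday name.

Equivalently 23 September 2032 Gregorian, JDN 2463499.
Since JDN mod 7 = 3 (0 = Monday), the day is Thursday.

Thursday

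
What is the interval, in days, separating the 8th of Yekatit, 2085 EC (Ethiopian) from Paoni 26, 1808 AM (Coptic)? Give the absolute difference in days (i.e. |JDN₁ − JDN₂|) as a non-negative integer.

227

JDN of the first date = 2485559.
JDN of the second date = 2485332.
|2485332 − 2485559| = 227.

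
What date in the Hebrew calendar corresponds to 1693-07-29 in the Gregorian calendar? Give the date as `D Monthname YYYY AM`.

Both dates share Julian Day Number 2339626; in the Hebrew calendar that is 25 Tammuz 5453 AM.

25 Tammuz 5453 AM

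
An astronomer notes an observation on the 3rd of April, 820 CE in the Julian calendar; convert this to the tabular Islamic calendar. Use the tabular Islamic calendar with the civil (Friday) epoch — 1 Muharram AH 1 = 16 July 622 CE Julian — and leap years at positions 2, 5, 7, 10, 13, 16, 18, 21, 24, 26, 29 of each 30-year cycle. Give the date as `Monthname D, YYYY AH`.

Both dates share Julian Day Number 2020656; in the tabular Islamic calendar that is 15 Shawwal 204 AH.

Shawwal 15, 204 AH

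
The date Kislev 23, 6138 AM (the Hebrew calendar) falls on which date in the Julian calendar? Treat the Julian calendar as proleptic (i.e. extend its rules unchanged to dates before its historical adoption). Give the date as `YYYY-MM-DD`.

2377-12-08

Both dates share Julian Day Number 2589599; in the Julian calendar that is 8 December 2377 CE.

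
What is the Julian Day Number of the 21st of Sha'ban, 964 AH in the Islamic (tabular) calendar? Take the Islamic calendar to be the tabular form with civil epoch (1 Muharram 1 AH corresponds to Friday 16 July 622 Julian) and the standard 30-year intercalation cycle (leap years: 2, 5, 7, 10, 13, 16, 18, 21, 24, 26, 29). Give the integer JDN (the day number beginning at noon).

In the proleptic Gregorian calendar the same day is 29 June 1557.
JDN 2299161 is 15 October 1582 CE (Gregorian); the target day is −9239 days from there, so JDN = 2289922.

2289922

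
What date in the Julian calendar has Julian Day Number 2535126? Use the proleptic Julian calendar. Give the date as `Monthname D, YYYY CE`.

JDN 2535126 is 2 November 2228 in the Gregorian calendar.
In the Julian calendar that day is October 18, 2228 CE.

October 18, 2228 CE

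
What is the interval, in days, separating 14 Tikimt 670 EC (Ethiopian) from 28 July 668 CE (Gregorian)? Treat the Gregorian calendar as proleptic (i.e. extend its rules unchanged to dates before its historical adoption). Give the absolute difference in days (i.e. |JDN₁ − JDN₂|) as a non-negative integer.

3365

First date → JDN 1968616; second date → JDN 1965251.
The interval is |1968616 − 1965251| = 3365 days.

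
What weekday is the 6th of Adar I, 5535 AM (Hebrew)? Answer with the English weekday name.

This is JDN 2369402 (6 February 1775 Gregorian).
Since JDN mod 7 = 0 (0 = Monday), the day is Monday.

Monday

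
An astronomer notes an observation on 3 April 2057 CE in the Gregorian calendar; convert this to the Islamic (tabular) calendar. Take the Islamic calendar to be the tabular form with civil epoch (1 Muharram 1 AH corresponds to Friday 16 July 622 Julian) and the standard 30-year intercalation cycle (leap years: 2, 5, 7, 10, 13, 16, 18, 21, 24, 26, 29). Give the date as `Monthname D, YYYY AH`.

Julian Day Number of the source date = 2472457.
Converting JDN 2472457 to the tabular Islamic calendar gives 28 Ramadan 1479 AH.

Ramadan 28, 1479 AH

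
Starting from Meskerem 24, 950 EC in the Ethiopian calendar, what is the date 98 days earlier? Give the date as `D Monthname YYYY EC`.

JDN of Meskerem 24, 950 EC = 2070866.
2070866 − 98 = 2070768.
JDN 2070768 in the Ethiopian calendar is 21 Sene 949 EC.

21 Sene 949 EC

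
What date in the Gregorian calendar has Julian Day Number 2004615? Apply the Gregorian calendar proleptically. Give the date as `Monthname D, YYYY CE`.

May 7, 776 CE

Counting from JDN 2299161 = 15 Oct 1582 gives an offset of -294546 days.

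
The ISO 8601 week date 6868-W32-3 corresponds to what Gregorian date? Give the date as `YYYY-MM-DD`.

6868-08-08

ISO week 1 of 6868 is the week containing the first Thursday of 6868.
Week 32, day 3 (Wednesday) lands on 6868-08-08.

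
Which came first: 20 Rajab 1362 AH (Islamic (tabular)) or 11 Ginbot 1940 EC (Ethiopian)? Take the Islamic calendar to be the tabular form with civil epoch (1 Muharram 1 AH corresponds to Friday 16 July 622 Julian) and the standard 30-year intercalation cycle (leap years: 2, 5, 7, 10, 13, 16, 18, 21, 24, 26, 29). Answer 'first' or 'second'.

First date → JDN 2430929; second date → JDN 2432691.
JDN 2430929 < JDN 2432691, so the first date is earlier.

first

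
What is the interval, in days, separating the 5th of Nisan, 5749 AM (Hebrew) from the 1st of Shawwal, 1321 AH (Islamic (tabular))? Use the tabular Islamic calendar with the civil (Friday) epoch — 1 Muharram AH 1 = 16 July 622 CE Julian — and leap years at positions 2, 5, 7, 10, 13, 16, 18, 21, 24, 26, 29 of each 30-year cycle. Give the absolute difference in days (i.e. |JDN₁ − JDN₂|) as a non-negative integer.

31157

JDN of the first date = 2447627.
JDN of the second date = 2416470.
|2416470 − 2447627| = 31157.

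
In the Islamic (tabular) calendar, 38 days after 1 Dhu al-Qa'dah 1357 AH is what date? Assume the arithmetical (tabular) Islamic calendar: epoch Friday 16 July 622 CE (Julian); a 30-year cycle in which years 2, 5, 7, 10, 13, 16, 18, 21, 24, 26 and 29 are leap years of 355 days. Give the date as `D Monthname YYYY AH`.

9 Dhu al-Hijjah 1357 AH

Counting 38 days forward from JDN 2429256 reaches JDN 2429294, which is 9 Dhu al-Hijjah 1357 AH.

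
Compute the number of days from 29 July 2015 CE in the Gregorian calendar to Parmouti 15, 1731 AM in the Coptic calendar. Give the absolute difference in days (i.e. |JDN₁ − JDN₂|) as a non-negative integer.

97

JDN of the first date = 2457233.
JDN of the second date = 2457136.
|2457136 − 2457233| = 97.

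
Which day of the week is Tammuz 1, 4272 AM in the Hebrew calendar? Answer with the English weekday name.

Friday

This is JDN 1908218 (3 June 512 Gregorian).
JDN 1908218 mod 7 = 4, and JDN 0 was a Monday, so this is a Friday.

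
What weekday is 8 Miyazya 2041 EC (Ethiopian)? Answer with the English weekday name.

This is JDN 2469548 (16 April 2049 Gregorian).
2469548 ≡ 4 (mod 7); counting from Monday = 0 gives Friday.

Friday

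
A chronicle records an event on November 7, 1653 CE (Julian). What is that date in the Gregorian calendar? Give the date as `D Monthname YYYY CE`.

At this point the Julian calendar is 10 days behind the Gregorian.
7 November 1653 Julian + 10 days → 17 November 1653 Gregorian.

17 November 1653 CE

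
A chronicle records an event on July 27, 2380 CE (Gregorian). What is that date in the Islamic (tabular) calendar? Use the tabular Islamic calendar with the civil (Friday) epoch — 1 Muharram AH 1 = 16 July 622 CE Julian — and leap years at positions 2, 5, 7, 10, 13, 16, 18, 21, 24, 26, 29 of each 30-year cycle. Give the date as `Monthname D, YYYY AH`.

Julian Day Number of the source date = 2590545.
Converting JDN 2590545 to the tabular Islamic calendar gives 23 Dhu al-Hijjah 1812 AH.

Dhu al-Hijjah 23, 1812 AH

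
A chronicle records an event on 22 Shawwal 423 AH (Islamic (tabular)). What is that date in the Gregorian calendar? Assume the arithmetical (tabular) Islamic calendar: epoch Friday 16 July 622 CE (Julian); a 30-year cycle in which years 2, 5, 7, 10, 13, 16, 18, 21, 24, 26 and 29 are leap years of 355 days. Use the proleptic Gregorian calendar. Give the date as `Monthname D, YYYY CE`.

October 7, 1032 CE

Julian Day Number of the source date = 2098270.
Converting JDN 2098270 to the Gregorian calendar gives 7 October 1032 CE.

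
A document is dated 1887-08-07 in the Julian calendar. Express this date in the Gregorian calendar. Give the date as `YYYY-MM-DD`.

1887-08-19

For dates in this range the Gregorian date is 12 days ahead of the Julian.
7 August 1887 Julian + 12 days → 19 August 1887 Gregorian.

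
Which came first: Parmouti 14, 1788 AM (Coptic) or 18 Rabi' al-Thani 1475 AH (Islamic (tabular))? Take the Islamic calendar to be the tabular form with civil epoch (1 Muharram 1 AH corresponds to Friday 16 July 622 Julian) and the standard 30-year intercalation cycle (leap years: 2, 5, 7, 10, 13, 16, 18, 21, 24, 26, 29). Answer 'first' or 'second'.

First date → JDN 2477955; second date → JDN 2470882.
JDN 2470882 < JDN 2477955, so the second date is earlier.

second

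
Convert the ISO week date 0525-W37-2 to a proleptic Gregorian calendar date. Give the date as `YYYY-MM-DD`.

ISO week 1 of 525 is the week containing the first Thursday of 525.
Week 37, day 2 (Tuesday) lands on 0525-09-11.

0525-09-11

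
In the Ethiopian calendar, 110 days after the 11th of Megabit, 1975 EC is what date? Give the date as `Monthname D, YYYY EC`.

Counting 110 days forward from JDN 2445414 reaches JDN 2445524, which is Hamle 1, 1975 EC.

Hamle 1, 1975 EC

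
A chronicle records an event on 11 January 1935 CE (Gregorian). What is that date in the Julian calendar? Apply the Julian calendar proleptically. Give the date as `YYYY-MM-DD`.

The Julian–Gregorian offset here is 13 days (Julian trailing).
11 January 1935 Gregorian − 13 days → 29 December 1934 Julian.

1934-12-29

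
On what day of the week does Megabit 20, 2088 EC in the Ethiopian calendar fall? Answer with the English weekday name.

This is JDN 2486697 (29 March 2096 Gregorian).
JDN 2486697 mod 7 = 3, and JDN 0 was a Monday, so this is a Thursday.

Thursday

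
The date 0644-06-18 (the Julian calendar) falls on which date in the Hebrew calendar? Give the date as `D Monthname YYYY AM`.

Both dates share Julian Day Number 1956448; in the Hebrew calendar that is 6 Tammuz 4404 AM.

6 Tammuz 4404 AM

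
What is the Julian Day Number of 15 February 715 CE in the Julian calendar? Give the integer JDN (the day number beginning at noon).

In the proleptic Gregorian calendar the same day is 19 February 715.
JDN 2451545 is 1 January 2000 CE (Gregorian); the target day is −469288 days from there, so JDN = 1982257.

1982257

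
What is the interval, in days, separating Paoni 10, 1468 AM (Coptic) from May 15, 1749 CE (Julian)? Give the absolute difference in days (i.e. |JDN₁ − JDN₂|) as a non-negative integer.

1116

JDN of the first date = 2361131.
JDN of the second date = 2360015.
|2360015 − 2361131| = 1116.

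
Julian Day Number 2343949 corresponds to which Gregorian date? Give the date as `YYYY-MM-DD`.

Counting from JDN 2299161 = 15 Oct 1582 gives an offset of 44788 days.

1705-05-31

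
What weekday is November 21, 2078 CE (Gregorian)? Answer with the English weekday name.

Monday

JDN 2480359 mod 7 = 0, and JDN 0 was a Monday, so this is a Monday.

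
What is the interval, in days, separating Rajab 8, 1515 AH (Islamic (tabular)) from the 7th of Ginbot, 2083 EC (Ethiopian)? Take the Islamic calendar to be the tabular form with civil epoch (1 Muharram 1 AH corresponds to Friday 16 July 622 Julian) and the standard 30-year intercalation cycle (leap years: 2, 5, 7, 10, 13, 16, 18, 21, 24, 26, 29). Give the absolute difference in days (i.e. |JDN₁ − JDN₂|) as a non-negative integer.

218

JDN of the first date = 2485135.
JDN of the second date = 2484917.
|2484917 − 2485135| = 218.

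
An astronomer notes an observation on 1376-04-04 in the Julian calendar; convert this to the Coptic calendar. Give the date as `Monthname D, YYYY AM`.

The source date corresponds to 12 April 1376 in the proleptic Gregorian calendar (JDN 2223736).
That day falls on 9 Parmouti 1092 AM in the Coptic calendar.

Parmouti 9, 1092 AM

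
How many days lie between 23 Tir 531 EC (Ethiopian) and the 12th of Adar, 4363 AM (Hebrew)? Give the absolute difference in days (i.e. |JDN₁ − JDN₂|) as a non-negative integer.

JDN of the first date = 1917945.
JDN of the second date = 1941363.
|1941363 − 1917945| = 23418.

23418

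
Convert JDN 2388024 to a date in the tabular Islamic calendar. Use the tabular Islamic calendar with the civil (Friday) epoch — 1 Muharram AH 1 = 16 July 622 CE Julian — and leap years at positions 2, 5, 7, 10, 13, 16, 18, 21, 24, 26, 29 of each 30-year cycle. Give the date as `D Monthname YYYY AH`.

JDN 2388024 is 1 February 1826 in the Gregorian calendar.
In the tabular Islamic calendar that day is 22 Jumada al-Thani 1241 AH.

22 Jumada al-Thani 1241 AH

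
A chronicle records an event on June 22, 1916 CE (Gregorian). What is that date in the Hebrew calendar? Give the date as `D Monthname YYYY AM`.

21 Sivan 5676 AM

Both dates share Julian Day Number 2421037; in the Hebrew calendar that is 21 Sivan 5676 AM.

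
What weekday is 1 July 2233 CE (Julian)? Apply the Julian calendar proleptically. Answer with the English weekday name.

In the Gregorian calendar this is 16 July 2233 (JDN 2536843).
JDN 2536843 mod 7 = 1, and JDN 0 was a Monday, so this is a Tuesday.

Tuesday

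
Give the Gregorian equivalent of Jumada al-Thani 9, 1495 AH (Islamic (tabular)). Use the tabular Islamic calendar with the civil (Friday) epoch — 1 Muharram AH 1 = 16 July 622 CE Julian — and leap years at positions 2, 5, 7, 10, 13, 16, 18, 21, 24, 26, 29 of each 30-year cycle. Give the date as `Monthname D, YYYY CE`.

Julian Day Number of the source date = 2478020.
Converting JDN 2478020 to the Gregorian calendar gives 26 June 2072 CE.

June 26, 2072 CE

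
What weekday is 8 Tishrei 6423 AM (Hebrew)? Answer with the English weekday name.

Equivalently 13 October 2662 Gregorian, JDN 2693621.
2693621 ≡ 0 (mod 7); counting from Monday = 0 gives Monday.

Monday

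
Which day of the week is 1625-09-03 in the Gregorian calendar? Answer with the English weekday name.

Wednesday

2314825 ≡ 2 (mod 7); counting from Monday = 0 gives Wednesday.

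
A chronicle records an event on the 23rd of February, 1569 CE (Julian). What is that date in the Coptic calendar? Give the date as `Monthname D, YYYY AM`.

Meshir 29, 1285 AM

The source date corresponds to 5 March 1569 in the proleptic Gregorian calendar (JDN 2294189).
That day falls on 29 Meshir 1285 AM in the Coptic calendar.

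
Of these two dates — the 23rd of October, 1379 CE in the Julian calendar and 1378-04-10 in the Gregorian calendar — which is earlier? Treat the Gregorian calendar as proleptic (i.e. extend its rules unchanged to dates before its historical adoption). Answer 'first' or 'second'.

second

First date → JDN 2225033; second date → JDN 2224464.
JDN 2224464 < JDN 2225033, so the second date is earlier.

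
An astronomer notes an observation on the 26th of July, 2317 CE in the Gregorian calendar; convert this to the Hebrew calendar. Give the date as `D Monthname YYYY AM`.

16 Av 6077 AM

Julian Day Number of the source date = 2567533.
Converting JDN 2567533 to the Hebrew calendar gives 16 Av 6077 AM.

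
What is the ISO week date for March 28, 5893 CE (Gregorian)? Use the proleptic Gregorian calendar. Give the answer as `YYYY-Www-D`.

The weekday is Tuesday (ISO weekday 2).
That Tuesday belongs to ISO week 13 of ISO year 5893.

5893-W13-2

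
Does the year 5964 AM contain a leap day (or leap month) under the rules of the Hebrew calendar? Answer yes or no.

Hebrew year 5964 is year 17 of its 19-year Metonic cycle; leap years are at positions 3, 6, 8, 11, 14, 17, 19, so it is a leap year (13 months).

yes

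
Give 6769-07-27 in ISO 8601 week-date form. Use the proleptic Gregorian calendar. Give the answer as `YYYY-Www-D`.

The weekday is Sunday (ISO weekday 7).
That Sunday belongs to ISO week 30 of ISO year 6769.

6769-W30-7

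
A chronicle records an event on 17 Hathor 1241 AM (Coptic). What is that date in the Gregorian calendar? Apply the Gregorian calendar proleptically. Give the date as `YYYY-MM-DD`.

1524-11-23

Both dates share Julian Day Number 2278016; in the Gregorian calendar that is 23 November 1524 CE.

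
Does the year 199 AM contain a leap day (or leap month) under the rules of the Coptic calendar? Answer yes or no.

yes

199 mod 4 = 3; in the Coptic calendar a year is leap when year mod 4 = 3, so it is a leap year.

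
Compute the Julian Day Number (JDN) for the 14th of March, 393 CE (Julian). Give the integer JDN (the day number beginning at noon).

1864674

Equivalently 15 March 393 (proleptic Gregorian).
JDN 2299161 is 15 October 1582 CE (Gregorian); the target day is −434487 days from there, so JDN = 1864674.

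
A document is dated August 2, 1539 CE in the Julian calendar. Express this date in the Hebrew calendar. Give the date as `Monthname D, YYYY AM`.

Av 18, 5299 AM

Both dates share Julian Day Number 2283391; in the Hebrew calendar that is 18 Av 5299 AM.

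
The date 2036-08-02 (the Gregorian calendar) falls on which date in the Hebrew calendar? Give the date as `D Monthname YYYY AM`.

9 Av 5796 AM

Both dates share Julian Day Number 2464908; in the Hebrew calendar that is 9 Av 5796 AM.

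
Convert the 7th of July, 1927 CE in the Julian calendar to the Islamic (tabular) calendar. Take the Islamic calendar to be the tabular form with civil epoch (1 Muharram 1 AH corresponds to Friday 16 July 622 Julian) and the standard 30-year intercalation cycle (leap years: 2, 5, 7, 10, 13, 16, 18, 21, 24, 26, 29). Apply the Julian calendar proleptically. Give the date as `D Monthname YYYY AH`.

20 Muharram 1346 AH

Both dates share Julian Day Number 2425082; in the tabular Islamic calendar that is 20 Muharram 1346 AH.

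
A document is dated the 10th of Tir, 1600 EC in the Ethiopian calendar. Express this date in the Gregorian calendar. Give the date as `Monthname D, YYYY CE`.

January 16, 1608 CE

Julian Day Number of the source date = 2308385.
Converting JDN 2308385 to the Gregorian calendar gives 16 January 1608 CE.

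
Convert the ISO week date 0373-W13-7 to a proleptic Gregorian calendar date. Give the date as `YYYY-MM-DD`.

0373-04-01

ISO week 1 of 373 is the week containing the first Thursday of 373.
Week 13, day 7 (Sunday) lands on 0373-04-01.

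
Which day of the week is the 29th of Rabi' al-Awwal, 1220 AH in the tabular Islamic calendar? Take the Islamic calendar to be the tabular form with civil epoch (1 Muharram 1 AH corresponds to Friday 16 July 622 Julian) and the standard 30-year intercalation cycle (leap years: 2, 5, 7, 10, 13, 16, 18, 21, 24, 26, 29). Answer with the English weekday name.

Thursday

In the Gregorian calendar this is 27 June 1805 (JDN 2380500).
JDN 2380500 mod 7 = 3, and JDN 0 was a Monday, so this is a Thursday.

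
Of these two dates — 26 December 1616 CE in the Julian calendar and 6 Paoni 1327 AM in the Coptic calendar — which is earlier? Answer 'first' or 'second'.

Converting both to JDN: 2311662 vs 2309626; the smaller is the second.

second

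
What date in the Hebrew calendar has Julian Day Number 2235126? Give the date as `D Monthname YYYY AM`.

The proleptic Gregorian equivalent of JDN 2235126 is 20 June 1407.
In the Hebrew calendar that day is 5 Tammuz 5167 AM.

5 Tammuz 5167 AM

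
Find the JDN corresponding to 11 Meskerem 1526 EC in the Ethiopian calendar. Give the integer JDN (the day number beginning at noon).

Equivalently 18 September 1533 (proleptic Gregorian).
JDN 2299161 is 15 October 1582 CE (Gregorian); the target day is −17924 days from there, so JDN = 2281237.

2281237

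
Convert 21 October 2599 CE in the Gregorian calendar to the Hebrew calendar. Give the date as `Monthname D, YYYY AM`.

Cheshvan 10, 6360 AM

Both dates share Julian Day Number 2670619; in the Hebrew calendar that is 10 Cheshvan 6360 AM.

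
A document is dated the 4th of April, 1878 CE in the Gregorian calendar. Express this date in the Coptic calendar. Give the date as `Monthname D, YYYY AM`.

Julian Day Number of the source date = 2407079.
Converting JDN 2407079 to the Coptic calendar gives 27 Paremhat 1594 AM.

Paremhat 27, 1594 AM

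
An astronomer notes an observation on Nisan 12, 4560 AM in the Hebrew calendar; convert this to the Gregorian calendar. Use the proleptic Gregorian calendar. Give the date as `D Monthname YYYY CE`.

15 April 800 CE

Both dates share Julian Day Number 2013359; in the Gregorian calendar that is 15 April 800 CE.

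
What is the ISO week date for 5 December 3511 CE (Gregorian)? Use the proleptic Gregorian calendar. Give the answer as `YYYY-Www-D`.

The weekday is Tuesday (ISO weekday 2).
That Tuesday belongs to ISO week 49 of ISO year 3511.

3511-W49-2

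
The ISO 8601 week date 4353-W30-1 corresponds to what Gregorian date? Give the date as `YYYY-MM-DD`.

4353-07-20

ISO week 1 of 4353 is the week containing the first Thursday of 4353.
Week 30, day 1 (Monday) lands on 4353-07-20.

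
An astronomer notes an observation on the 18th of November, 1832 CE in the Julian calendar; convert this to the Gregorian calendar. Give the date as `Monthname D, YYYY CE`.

The Julian–Gregorian offset here is 12 days (Julian trailing).
18 November 1832 Julian + 12 days → 30 November 1832 Gregorian.

November 30, 1832 CE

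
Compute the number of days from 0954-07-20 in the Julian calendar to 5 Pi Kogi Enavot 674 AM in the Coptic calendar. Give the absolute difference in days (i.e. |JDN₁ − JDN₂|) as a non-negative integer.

JDN of the first date = 2069707.
JDN of the second date = 2071207.
|2071207 − 2069707| = 1500.

1500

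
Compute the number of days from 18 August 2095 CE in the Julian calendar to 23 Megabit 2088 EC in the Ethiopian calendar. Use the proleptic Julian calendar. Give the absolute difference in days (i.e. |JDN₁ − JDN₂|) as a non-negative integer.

214

JDN of the first date = 2486486.
JDN of the second date = 2486700.
|2486700 − 2486486| = 214.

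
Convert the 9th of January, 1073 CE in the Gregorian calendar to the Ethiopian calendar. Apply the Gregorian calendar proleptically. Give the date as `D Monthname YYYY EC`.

8 Tir 1065 EC

Julian Day Number of the source date = 2112974.
Converting JDN 2112974 to the Ethiopian calendar gives 8 Tir 1065 EC.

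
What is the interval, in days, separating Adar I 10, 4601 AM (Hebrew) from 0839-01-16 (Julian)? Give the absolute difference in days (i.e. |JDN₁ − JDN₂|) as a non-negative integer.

751

First date → JDN 2028269; second date → JDN 2027518.
The interval is |2028269 − 2027518| = 751 days.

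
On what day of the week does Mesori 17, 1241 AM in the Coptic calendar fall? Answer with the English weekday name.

This is JDN 2278286 (20 August 1525 Gregorian).
JDN 2278286 mod 7 = 3, and JDN 0 was a Monday, so this is a Thursday.

Thursday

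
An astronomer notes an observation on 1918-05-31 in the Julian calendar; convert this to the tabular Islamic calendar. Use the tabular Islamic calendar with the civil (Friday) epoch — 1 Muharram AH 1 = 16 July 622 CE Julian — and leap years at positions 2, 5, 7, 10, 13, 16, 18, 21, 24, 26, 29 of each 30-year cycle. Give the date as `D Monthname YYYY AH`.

4 Ramadan 1336 AH

Julian Day Number of the source date = 2421758.
Converting JDN 2421758 to the tabular Islamic calendar gives 4 Ramadan 1336 AH.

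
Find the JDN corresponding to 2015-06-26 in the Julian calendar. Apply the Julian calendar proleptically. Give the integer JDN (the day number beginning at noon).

In the Gregorian calendar the same day is 9 July 2015.
JDN 2400001 is 17 November 1858 CE (Gregorian), MJD 0; the target day is +57212 days from there, so JDN = 2457213.

2457213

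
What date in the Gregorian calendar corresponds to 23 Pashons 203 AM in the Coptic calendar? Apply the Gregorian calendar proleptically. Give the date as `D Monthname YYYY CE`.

19 May 487 CE

Both dates share Julian Day Number 1899072; in the Gregorian calendar that is 19 May 487 CE.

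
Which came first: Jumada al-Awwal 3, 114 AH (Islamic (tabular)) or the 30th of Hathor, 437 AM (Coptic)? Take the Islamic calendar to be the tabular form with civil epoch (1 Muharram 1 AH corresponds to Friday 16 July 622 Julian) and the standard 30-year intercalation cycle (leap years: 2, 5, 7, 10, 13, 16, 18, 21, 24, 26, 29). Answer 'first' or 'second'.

First date → JDN 1988603; second date → JDN 1984368.
JDN 1984368 < JDN 1988603, so the second date is earlier.

second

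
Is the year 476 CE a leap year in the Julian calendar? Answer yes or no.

yes

476 mod 4 = 0, so it is a leap year in the Julian calendar.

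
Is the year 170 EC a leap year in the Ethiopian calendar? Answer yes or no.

no

170 mod 4 = 2; in the Ethiopian calendar a year is leap when year mod 4 = 3, so it is a common year.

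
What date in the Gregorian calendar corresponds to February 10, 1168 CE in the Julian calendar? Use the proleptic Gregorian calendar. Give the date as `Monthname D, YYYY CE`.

February 17, 1168 CE

For dates in this range the Gregorian date is 7 days ahead of the Julian.
10 February 1168 Julian + 7 days → 17 February 1168 Gregorian.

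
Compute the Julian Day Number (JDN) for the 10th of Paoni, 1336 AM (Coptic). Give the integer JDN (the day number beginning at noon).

In the Gregorian calendar the same day is 14 June 1620.
JDN 2400001 is 17 November 1858 CE (Gregorian), MJD 0; the target day is −87083 days from there, so JDN = 2312918.

2312918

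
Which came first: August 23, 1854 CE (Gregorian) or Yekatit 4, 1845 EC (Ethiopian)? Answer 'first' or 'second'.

second

Converting both to JDN: 2398454 vs 2397895; the smaller is the second.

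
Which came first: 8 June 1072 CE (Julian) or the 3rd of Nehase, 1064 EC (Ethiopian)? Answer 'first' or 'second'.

first

The two dates have Julian Day Numbers 2112765 and 2112814 respectively.
Since 2112765 < 2112814, the first date comes first.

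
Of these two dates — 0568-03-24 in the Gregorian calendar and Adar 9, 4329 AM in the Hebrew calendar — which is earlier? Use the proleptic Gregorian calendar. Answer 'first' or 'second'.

first

First date → JDN 1928601; second date → JDN 1928928.
JDN 1928601 < JDN 1928928, so the first date is earlier.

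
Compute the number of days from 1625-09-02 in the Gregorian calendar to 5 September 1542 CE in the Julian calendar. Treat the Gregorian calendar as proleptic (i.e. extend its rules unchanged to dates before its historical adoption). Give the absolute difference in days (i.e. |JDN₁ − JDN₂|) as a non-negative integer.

First date → JDN 2314824; second date → JDN 2284521.
The interval is |2314824 − 2284521| = 30303 days.

30303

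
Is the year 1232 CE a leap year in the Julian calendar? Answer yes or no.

yes

1232 mod 4 = 0, so it is a leap year in the Julian calendar.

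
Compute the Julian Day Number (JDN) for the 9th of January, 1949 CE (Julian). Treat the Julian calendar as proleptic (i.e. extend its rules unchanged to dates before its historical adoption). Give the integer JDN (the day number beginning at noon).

Equivalently 22 January 1949 (Gregorian).
JDN 2451545 is 1 January 2000 CE (Gregorian); the target day is −18606 days from there, so JDN = 2432939.

2432939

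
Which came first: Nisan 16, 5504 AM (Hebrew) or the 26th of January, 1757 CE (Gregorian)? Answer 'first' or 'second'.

first

First date → JDN 2358131; second date → JDN 2362817.
JDN 2358131 < JDN 2362817, so the first date is earlier.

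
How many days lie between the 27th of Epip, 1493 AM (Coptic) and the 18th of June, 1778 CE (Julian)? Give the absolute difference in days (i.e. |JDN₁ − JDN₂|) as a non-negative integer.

332

First date → JDN 2370309; second date → JDN 2370641.
The interval is |2370309 − 2370641| = 332 days.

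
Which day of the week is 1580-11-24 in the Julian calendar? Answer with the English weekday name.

This is JDN 2298481 (4 December 1580 Gregorian).
Since JDN mod 7 = 3 (0 = Monday), the day is Thursday.

Thursday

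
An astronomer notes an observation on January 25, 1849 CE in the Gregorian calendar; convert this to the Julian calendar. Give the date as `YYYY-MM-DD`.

1849-01-13

The Julian–Gregorian offset here is 12 days (Julian trailing).
25 January 1849 Gregorian − 12 days → 13 January 1849 Julian.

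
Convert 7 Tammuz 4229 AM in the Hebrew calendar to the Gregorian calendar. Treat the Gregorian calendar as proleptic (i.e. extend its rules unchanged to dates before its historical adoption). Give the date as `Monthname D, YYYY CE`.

Julian Day Number of the source date = 1892543.
Converting JDN 1892543 to the Gregorian calendar gives 3 July 469 CE.

July 3, 469 CE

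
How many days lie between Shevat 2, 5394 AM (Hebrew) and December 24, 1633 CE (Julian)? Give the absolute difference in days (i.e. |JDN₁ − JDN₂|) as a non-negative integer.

2

JDN of the first date = 2317867.
JDN of the second date = 2317869.
|2317869 − 2317867| = 2.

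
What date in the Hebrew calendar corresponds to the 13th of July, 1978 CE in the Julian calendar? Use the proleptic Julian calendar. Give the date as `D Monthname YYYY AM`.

21 Tammuz 5738 AM

Julian Day Number of the source date = 2443716.
Converting JDN 2443716 to the Hebrew calendar gives 21 Tammuz 5738 AM.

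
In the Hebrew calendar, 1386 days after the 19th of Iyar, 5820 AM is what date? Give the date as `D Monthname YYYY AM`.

17 Adar 5824 AM

Counting 1386 days forward from JDN 2473599 reaches JDN 2474985, which is 17 Adar 5824 AM.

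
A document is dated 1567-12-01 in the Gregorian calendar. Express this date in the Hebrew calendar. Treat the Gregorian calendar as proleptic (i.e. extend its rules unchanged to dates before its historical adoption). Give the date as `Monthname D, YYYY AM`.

Kislev 19, 5328 AM

Julian Day Number of the source date = 2293729.
Converting JDN 2293729 to the Hebrew calendar gives 19 Kislev 5328 AM.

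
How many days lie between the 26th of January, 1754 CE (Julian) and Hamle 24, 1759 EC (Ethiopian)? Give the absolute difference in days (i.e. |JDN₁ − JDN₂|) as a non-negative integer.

JDN of the first date = 2361732.
JDN of the second date = 2366653.
|2366653 − 2361732| = 4921.

4921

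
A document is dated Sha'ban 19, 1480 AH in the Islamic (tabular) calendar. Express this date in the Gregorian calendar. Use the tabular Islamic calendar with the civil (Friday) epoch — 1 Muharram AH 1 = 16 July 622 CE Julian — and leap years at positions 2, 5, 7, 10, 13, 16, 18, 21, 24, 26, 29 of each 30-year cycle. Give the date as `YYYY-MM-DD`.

2058-02-13

Both dates share Julian Day Number 2472773; in the Gregorian calendar that is 13 February 2058 CE.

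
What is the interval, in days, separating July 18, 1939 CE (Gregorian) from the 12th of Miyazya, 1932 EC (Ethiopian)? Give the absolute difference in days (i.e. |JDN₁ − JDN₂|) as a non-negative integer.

277

JDN of the first date = 2429463.
JDN of the second date = 2429740.
|2429740 − 2429463| = 277.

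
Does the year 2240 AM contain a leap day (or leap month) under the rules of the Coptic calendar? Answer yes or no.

2240 mod 4 = 0; in the Coptic calendar a year is leap when year mod 4 = 3, so it is a common year.

no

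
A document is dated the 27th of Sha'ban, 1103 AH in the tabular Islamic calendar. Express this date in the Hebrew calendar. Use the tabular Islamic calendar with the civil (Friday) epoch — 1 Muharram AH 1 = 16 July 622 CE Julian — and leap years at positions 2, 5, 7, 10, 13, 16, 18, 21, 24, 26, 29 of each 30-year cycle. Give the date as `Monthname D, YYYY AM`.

Julian Day Number of the source date = 2339185.
Converting JDN 2339185 to the Hebrew calendar gives 28 Iyar 5452 AM.

Iyar 28, 5452 AM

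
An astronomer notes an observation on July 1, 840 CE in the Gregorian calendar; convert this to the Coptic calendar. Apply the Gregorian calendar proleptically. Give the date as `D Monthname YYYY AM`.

3 Epip 556 AM

Both dates share Julian Day Number 2028046; in the Coptic calendar that is 3 Epip 556 AM.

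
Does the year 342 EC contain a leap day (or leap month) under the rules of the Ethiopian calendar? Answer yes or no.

342 mod 4 = 2; in the Ethiopian calendar a year is leap when year mod 4 = 3, so it is a common year.

no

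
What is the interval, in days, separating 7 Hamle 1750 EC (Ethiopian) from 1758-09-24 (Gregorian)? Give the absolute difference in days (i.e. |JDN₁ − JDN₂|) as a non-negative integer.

First date → JDN 2363349; second date → JDN 2363423.
The interval is |2363349 − 2363423| = 74 days.

74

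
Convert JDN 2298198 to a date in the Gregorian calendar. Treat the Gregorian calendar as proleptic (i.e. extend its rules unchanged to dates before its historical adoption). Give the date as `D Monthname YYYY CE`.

Counting from JDN 2299161 = 15 Oct 1582 gives an offset of -963 days.

25 February 1580 CE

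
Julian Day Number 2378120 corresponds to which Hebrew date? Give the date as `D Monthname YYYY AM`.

The Gregorian equivalent of JDN 2378120 is 20 December 1798.
In the Hebrew calendar that day is 12 Tevet 5559 AM.

12 Tevet 5559 AM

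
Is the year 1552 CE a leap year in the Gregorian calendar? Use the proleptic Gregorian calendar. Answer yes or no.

1552 is divisible by 4 and not by 100, so it is a leap year.

yes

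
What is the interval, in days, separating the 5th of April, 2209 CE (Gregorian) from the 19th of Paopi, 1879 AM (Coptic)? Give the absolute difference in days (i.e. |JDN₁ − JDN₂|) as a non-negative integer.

16958

JDN of the first date = 2527975.
JDN of the second date = 2511017.
|2511017 − 2527975| = 16958.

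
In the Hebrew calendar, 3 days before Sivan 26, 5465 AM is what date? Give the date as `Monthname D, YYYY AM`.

Sivan 23, 5465 AM

Counting 3 days back from JDN 2343967 reaches JDN 2343964, which is Sivan 23, 5465 AM.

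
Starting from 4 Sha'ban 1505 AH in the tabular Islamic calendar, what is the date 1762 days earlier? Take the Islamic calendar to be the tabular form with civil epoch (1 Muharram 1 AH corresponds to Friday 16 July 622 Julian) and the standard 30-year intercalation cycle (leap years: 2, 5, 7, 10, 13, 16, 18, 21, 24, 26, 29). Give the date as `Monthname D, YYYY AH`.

JDN of 4 Sha'ban 1505 AH = 2481617.
2481617 − 1762 = 2479855.
JDN 2479855 in the tabular Islamic calendar is Sha'ban 13, 1500 AH.

Sha'ban 13, 1500 AH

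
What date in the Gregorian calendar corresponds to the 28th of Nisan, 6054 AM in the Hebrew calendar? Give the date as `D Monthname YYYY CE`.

25 April 2294 CE

Both dates share Julian Day Number 2559041; in the Gregorian calendar that is 25 April 2294 CE.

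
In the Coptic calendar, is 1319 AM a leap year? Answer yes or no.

1319 mod 4 = 3; in the Coptic calendar a year is leap when year mod 4 = 3, so it is a leap year.

yes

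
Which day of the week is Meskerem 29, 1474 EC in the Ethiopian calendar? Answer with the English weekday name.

Equivalently 5 October 1481 Gregorian, JDN 2262262.
JDN 2262262 mod 7 = 2, and JDN 0 was a Monday, so this is a Wednesday.

Wednesday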